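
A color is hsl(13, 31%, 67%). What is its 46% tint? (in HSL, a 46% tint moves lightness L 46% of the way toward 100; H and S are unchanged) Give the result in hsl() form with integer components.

L moves 46% from 67 toward 100: 67 + 15.18 = 82.18 → 82.
H and S are unchanged.

hsl(13, 31%, 82%)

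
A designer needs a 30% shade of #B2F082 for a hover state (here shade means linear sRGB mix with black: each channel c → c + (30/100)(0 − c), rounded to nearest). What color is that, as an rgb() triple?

#B2F082 is rgb(178, 240, 130).
Per channel, c → c + 0.3(0 − c):
  R: 178 − 53.4 = 124.6 → 125
  G: 240 − 72 = 168 → 168
  B: 130 − 39 = 91 → 91

rgb(125, 168, 91)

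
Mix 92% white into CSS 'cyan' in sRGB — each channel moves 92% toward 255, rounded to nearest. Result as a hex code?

#EBFFFF

CSS cyan is rgb(0, 255, 255).
Per channel, c → c + 0.92(255 − c):
  R: 0 + 0.92×(255−0) = 0 + 234.6 = 234.6 → 235
  G: 255 + 0.92×(255−255) = 255 + 0 = 255 → 255
  B: 255 + 0.92×(255−255) = 255 + 0 = 255 → 255
rgb(235, 255, 255) = #EBFFFF.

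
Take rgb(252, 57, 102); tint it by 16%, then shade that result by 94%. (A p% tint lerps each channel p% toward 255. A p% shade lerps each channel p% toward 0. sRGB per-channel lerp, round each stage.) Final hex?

Per channel, c → c + 0.16(255 − c):
  R: 252 + 0.48 = 252.48 → 252
  G: 57 + 0.16×(255−57) = 57 + 31.68 = 88.68 → 89
  B: 102 + 24.48 = 126.48 → 126
After the tint: rgb(252, 89, 126) = #FC597E.
A 94% shade moves each channel 94% toward 0:
  R: 252 + 0.94×(0−252) = 252 − 236.88 = 15.12 → 15
  G: 89 + 0.94×(0−89) = 89 − 83.66 = 5.34 → 5
  B: 126 − 118.44 = 7.56 → 8
rgb(15, 5, 8) = #0F0508.

#0F0508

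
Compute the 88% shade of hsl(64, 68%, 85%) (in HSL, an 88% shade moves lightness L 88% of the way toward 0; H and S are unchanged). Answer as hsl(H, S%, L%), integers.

hsl(64, 68%, 10%)

L moves 88% from 85 toward 0: 85 − 74.8 = 10.2 → 10.
H and S are unchanged.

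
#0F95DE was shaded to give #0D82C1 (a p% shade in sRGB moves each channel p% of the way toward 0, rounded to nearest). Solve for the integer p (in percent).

#0F95DE is rgb(15, 149, 222); #0D82C1 is rgb(13, 130, 193).
On the B channel (widest range): 193 ≈ 222 + (p/100)(0 − 222), so p ≈ 100×(193 − 222)/(0 − 222) = -2900/-222 = 13.06.
p = 13 reproduces all three channels after rounding.

13%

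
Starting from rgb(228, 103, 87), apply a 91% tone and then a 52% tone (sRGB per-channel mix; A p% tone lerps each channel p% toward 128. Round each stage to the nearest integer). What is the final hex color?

A 91% tone moves each channel 91% toward 128:
  R: 228 − 91 = 137 → 137
  G: 103 + 0.91×(128−103) = 103 + 22.75 = 125.75 → 126
  B: 87 + 0.91×(128−87) = 87 + 37.31 = 124.31 → 124
After the tone: rgb(137, 126, 124) = #897E7C.
Per channel, c → c + 0.52(128 − c):
  R: 137 + 0.52×(128−137) = 137 − 4.68 = 132.32 → 132
  G: 126 + 0.52×(128−126) = 126 + 1.04 = 127.04 → 127
  B: 124 + 0.52×(128−124) = 124 + 2.08 = 126.08 → 126
rgb(132, 127, 126) = #847F7E.

#847F7E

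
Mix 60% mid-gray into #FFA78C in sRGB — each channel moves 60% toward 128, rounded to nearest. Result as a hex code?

#B39085

#FFA78C is rgb(255, 167, 140).
Per channel, c → c + 0.6(128 − c):
  R: 255 + 0.6×(128−255) = 255 − 76.2 = 178.8 → 179
  G: 167 − 23.4 = 143.6 → 144
  B: 140 − 7.2 = 132.8 → 133
rgb(179, 144, 133) = #B39085.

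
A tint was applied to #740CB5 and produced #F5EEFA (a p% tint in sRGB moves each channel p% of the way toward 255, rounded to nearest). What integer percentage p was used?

#740CB5 is rgb(116, 12, 181); #F5EEFA is rgb(245, 238, 250).
On the G channel (widest range): 238 ≈ 12 + (p/100)(255 − 12), so p ≈ 100×(238 − 12)/(255 − 12) = 22600/243 = 93.00.
p = 93 reproduces all three channels after rounding.

93%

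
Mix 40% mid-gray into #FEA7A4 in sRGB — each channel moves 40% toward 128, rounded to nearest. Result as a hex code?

#FEA7A4 is rgb(254, 167, 164).
A 40% tone moves each channel 40% toward 128:
  R: 254 + 0.4×(128−254) = 254 − 50.4 = 203.6 → 204
  G: 167 + 0.4×(128−167) = 167 − 15.6 = 151.4 → 151
  B: 164 + 0.4×(128−164) = 164 − 14.4 = 149.6 → 150
rgb(204, 151, 150) = #CC9796.

#CC9796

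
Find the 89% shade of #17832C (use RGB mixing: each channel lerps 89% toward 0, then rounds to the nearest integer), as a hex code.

#17832C is rgb(23, 131, 44).
An 89% shade moves each channel 89% toward 0:
  R: 23 − 20.47 = 2.53 → 3
  G: 131 − 116.59 = 14.41 → 14
  B: 44 − 39.16 = 4.84 → 5
rgb(3, 14, 5) = #030E05.

#030E05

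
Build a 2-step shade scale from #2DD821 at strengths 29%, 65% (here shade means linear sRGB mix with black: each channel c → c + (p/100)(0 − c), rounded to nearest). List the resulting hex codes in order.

#2DD821 is rgb(45, 216, 33).
29%: (45 − 13.05 = 31.95→32, 216 − 62.64 = 153.36→153, 33 − 9.57 = 23.43→23) → #209917
65%: (45 − 29.25 = 15.75→16, 216 − 140.4 = 75.6→76, 33 − 21.45 = 11.55→12) → #104C0C

#209917, #104C0C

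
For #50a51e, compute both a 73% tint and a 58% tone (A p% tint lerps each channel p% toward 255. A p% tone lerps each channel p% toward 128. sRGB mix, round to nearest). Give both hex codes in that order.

#d0e7c2, #6c9057

#50a51e is rgb(80, 165, 30).
73% tint:
  R: 80 + 127.75 = 207.75 → 208
  G: 165 + 0.73×(255−165) = 165 + 65.7 = 230.7 → 231
  B: 30 + 0.73×(255−30) = 30 + 164.25 = 194.25 → 194
  → #d0e7c2
58% tone:
  R: 80 + 27.84 = 107.84 → 108
  G: 165 − 21.46 = 143.54 → 144
  B: 30 + 0.58×(128−30) = 30 + 56.84 = 86.84 → 87
  → #6c9057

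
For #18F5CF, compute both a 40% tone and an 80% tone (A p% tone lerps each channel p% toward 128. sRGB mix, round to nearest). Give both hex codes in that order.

#42C6AF, #6B9790

#18F5CF is rgb(24, 245, 207).
40% tone:
  R: 24 + 0.4×(128−24) = 24 + 41.6 = 65.6 → 66
  G: 245 − 46.8 = 198.2 → 198
  B: 207 + 0.4×(128−207) = 207 − 31.6 = 175.4 → 175
  → #42C6AF
80% tone:
  R: 24 + 0.8×(128−24) = 24 + 83.2 = 107.2 → 107
  G: 245 − 93.6 = 151.4 → 151
  B: 207 + 0.8×(128−207) = 207 − 63.2 = 143.8 → 144
  → #6B9790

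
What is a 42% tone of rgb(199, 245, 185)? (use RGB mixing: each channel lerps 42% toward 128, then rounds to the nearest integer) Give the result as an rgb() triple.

rgb(169, 196, 161)

Per channel, c → c + 0.42(128 − c):
  R: 199 + 0.42×(128−199) = 199 − 29.82 = 169.18 → 169
  G: 245 − 49.14 = 195.86 → 196
  B: 185 − 23.94 = 161.06 → 161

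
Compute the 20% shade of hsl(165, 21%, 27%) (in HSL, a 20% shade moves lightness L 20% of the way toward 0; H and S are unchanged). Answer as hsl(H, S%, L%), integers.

hsl(165, 21%, 22%)

L moves 20% from 27 toward 0: 27 − 5.4 = 21.6 → 22.
H and S are unchanged.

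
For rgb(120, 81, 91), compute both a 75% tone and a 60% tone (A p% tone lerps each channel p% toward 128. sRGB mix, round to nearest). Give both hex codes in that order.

#7e7477, #7d6d71

75% tone:
  R: 120 + 0.75×(128−120) = 120 + 6 = 126 → 126
  G: 81 + 0.75×(128−81) = 81 + 35.25 = 116.25 → 116
  B: 91 + 0.75×(128−91) = 91 + 27.75 = 118.75 → 119
  → #7e7477
60% tone:
  R: 120 + 4.8 = 124.8 → 125
  G: 81 + 28.2 = 109.2 → 109
  B: 91 + 0.6×(128−91) = 91 + 22.2 = 113.2 → 113
  → #7d6d71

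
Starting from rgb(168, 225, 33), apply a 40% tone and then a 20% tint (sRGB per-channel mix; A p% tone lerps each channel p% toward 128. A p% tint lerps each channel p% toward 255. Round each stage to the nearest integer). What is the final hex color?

#ADC86C

Lerp each channel 40% toward 128:
  R: 168 + 0.4×(128−168) = 168 − 16 = 152 → 152
  G: 225 + 0.4×(128−225) = 225 − 38.8 = 186.2 → 186
  B: 33 + 0.4×(128−33) = 33 + 38 = 71 → 71
After the tone: rgb(152, 186, 71) = #98BA47.
A 20% tint moves each channel 20% toward 255:
  R: 152 + 20.6 = 172.6 → 173
  G: 186 + 0.2×(255−186) = 186 + 13.8 = 199.8 → 200
  B: 71 + 36.8 = 107.8 → 108
rgb(173, 200, 108) = #ADC86C.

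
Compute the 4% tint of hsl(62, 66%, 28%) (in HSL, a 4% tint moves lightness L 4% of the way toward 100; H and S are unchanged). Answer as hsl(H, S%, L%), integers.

hsl(62, 66%, 31%)

L moves 4% from 28 toward 100: 28 + 2.88 = 30.88 → 31.
H and S are unchanged.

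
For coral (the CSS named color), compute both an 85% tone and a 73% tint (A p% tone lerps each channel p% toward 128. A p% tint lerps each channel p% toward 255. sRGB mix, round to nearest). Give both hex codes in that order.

#938079, #ffdcd0

CSS coral is rgb(255, 127, 80).
85% tone:
  R: 255 − 107.95 = 147.05 → 147
  G: 127 + 0.85×(128−127) = 127 + 0.85 = 127.85 → 128
  B: 80 + 40.8 = 120.8 → 121
  → #938079
73% tint:
  R: 255 + 0.73×(255−255) = 255 + 0 = 255 → 255
  G: 127 + 0.73×(255−127) = 127 + 93.44 = 220.44 → 220
  B: 80 + 127.75 = 207.75 → 208
  → #ffdcd0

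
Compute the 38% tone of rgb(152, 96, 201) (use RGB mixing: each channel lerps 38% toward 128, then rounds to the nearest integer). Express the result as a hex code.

Per channel, c → c + 0.38(128 − c):
  R: 152 + 0.38×(128−152) = 152 − 9.12 = 142.88 → 143
  G: 96 + 0.38×(128−96) = 96 + 12.16 = 108.16 → 108
  B: 201 − 27.74 = 173.26 → 173
rgb(143, 108, 173) = #8F6CAD.

#8F6CAD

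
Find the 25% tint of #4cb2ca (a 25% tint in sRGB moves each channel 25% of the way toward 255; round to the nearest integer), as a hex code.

#4cb2ca is rgb(76, 178, 202).
Per channel, c → c + 0.25(255 − c):
  R: 76 + 0.25×(255−76) = 76 + 44.75 = 120.75 → 121
  G: 178 + 19.25 = 197.25 → 197
  B: 202 + 13.25 = 215.25 → 215
rgb(121, 197, 215) = #79c5d7.

#79c5d7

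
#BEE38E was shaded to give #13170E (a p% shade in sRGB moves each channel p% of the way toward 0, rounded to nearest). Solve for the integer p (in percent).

#BEE38E is rgb(190, 227, 142); #13170E is rgb(19, 23, 14).
On the G channel (widest range): 23 ≈ 227 + (p/100)(0 − 227), so p ≈ 100×(23 − 227)/(0 − 227) = -20400/-227 = 89.87.
p = 90 reproduces all three channels after rounding.

90%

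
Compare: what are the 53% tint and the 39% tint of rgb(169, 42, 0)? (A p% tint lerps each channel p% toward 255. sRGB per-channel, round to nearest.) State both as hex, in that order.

53% tint:
  R: 169 + 45.58 = 214.58 → 215
  G: 42 + 112.89 = 154.89 → 155
  B: 0 + 135.15 = 135.15 → 135
  → #d79b87
39% tint:
  R: 169 + 0.39×(255−169) = 169 + 33.54 = 202.54 → 203
  G: 42 + 83.07 = 125.07 → 125
  B: 0 + 99.45 = 99.45 → 99
  → #cb7d63

#d79b87, #cb7d63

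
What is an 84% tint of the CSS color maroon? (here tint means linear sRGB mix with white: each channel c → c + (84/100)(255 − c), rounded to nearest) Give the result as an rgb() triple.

CSS maroon is rgb(128, 0, 0).
Per channel, c → c + 0.84(255 − c):
  R: 128 + 106.68 = 234.68 → 235
  G: 0 + 214.2 = 214.2 → 214
  B: 0 + 214.2 = 214.2 → 214

rgb(235, 214, 214)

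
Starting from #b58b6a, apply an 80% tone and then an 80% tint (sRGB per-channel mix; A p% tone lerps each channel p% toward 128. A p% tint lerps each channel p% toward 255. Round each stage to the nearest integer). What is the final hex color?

#b58b6a is rgb(181, 139, 106).
Per channel, c → c + 0.8(128 − c):
  R: 181 + 0.8×(128−181) = 181 − 42.4 = 138.6 → 139
  G: 139 + 0.8×(128−139) = 139 − 8.8 = 130.2 → 130
  B: 106 + 0.8×(128−106) = 106 + 17.6 = 123.6 → 124
After the tone: rgb(139, 130, 124) = #8b827c.
Lerp each channel 80% toward 255:
  R: 139 + 0.8×(255−139) = 139 + 92.8 = 231.8 → 232
  G: 130 + 0.8×(255−130) = 130 + 100 = 230 → 230
  B: 124 + 104.8 = 228.8 → 229
rgb(232, 230, 229) = #e8e6e5.

#e8e6e5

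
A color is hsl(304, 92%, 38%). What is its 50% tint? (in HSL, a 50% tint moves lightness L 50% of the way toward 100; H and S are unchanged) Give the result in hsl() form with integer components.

L moves 50% from 38 toward 100: 38 + 31 = 69 → 69.
H and S are unchanged.

hsl(304, 92%, 69%)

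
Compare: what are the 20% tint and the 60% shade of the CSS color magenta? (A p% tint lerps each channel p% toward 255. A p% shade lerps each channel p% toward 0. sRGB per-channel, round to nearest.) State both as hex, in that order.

#ff33ff, #660066

CSS magenta is rgb(255, 0, 255).
20% tint:
  R: 255 + 0.2×(255−255) = 255 + 0 = 255 → 255
  G: 0 + 0.2×(255−0) = 0 + 51 = 51 → 51
  B: 255 + 0 = 255 → 255
  → #ff33ff
60% shade:
  R: 255 + 0.6×(0−255) = 255 − 153 = 102 → 102
  G: 0 + 0.6×(0−0) = 0 + 0 = 0 → 0
  B: 255 − 153 = 102 → 102
  → #660066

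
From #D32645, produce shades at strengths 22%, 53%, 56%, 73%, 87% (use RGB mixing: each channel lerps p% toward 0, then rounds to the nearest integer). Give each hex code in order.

#D32645 is rgb(211, 38, 69).
22%: (211 − 46.42 = 164.58→165, 38 − 8.36 = 29.64→30, 69 − 15.18 = 53.82→54) → #A51E36
53%: (211 − 111.83 = 99.17→99, 38 − 20.14 = 17.86→18, 69 − 36.57 = 32.43→32) → #631220
56%: (211 − 118.16 = 92.84→93, 38 − 21.28 = 16.72→17, 69 − 38.64 = 30.36→30) → #5D111E
73%: (211 − 154.03 = 56.97→57, 38 − 27.74 = 10.26→10, 69 − 50.37 = 18.63→19) → #390A13
87%: (211 − 183.57 = 27.43→27, 38 − 33.06 = 4.94→5, 69 − 60.03 = 8.97→9) → #1B0509

#A51E36, #631220, #5D111E, #390A13, #1B0509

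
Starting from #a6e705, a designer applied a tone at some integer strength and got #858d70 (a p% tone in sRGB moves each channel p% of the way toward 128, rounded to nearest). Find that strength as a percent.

#a6e705 is rgb(166, 231, 5); #858d70 is rgb(133, 141, 112).
On the B channel (widest range): 112 ≈ 5 + (p/100)(128 − 5), so p ≈ 100×(112 − 5)/(128 − 5) = 10700/123 = 86.99.
p = 87 reproduces all three channels after rounding.

87%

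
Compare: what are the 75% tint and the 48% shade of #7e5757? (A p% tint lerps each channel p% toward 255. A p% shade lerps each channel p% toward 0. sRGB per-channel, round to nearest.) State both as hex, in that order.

#7e5757 is rgb(126, 87, 87).
75% tint:
  R: 126 + 96.75 = 222.75 → 223
  G: 87 + 0.75×(255−87) = 87 + 126 = 213 → 213
  B: 87 + 0.75×(255−87) = 87 + 126 = 213 → 213
  → #dfd5d5
48% shade:
  R: 126 − 60.48 = 65.52 → 66
  G: 87 + 0.48×(0−87) = 87 − 41.76 = 45.24 → 45
  B: 87 + 0.48×(0−87) = 87 − 41.76 = 45.24 → 45
  → #422d2d

#dfd5d5, #422d2d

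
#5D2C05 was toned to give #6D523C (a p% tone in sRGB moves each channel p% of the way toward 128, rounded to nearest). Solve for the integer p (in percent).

#5D2C05 is rgb(93, 44, 5); #6D523C is rgb(109, 82, 60).
On the B channel (widest range): 60 ≈ 5 + (p/100)(128 − 5), so p ≈ 100×(60 − 5)/(128 − 5) = 5500/123 = 44.72.
p = 45 reproduces all three channels after rounding.

45%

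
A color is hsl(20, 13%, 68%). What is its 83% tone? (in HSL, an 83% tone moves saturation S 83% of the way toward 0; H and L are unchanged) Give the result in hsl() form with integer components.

S moves 83% from 13 toward 0: 13 − 10.79 = 2.21 → 2.
H and L are unchanged.

hsl(20, 2%, 68%)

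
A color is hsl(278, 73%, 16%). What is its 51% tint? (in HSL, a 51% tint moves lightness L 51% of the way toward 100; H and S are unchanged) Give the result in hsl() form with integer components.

L moves 51% from 16 toward 100: 16 + 42.84 = 58.84 → 59.
H and S are unchanged.

hsl(278, 73%, 59%)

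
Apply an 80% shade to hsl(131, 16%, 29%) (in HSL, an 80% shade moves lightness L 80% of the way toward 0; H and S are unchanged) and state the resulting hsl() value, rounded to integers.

hsl(131, 16%, 6%)

L moves 80% from 29 toward 0: 29 − 23.2 = 5.8 → 6.
H and S are unchanged.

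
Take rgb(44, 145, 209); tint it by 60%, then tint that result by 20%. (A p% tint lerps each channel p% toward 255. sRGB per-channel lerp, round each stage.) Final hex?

A 60% tint moves each channel 60% toward 255:
  R: 44 + 0.6×(255−44) = 44 + 126.6 = 170.6 → 171
  G: 145 + 66 = 211 → 211
  B: 209 + 27.6 = 236.6 → 237
After the tint: rgb(171, 211, 237) = #ABD3ED.
A 20% tint moves each channel 20% toward 255:
  R: 171 + 16.8 = 187.8 → 188
  G: 211 + 0.2×(255−211) = 211 + 8.8 = 219.8 → 220
  B: 237 + 0.2×(255−237) = 237 + 3.6 = 240.6 → 241
rgb(188, 220, 241) = #BCDCF1.

#BCDCF1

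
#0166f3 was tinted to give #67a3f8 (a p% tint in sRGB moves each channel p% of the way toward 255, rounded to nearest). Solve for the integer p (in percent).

#0166f3 is rgb(1, 102, 243); #67a3f8 is rgb(103, 163, 248).
On the R channel (widest range): 103 ≈ 1 + (p/100)(255 − 1), so p ≈ 100×(103 − 1)/(255 − 1) = 10200/254 = 40.16.
p = 40 reproduces all three channels after rounding.

40%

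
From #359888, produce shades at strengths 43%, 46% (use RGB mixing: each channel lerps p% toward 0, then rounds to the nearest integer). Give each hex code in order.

#1E574E, #1D5249

#359888 is rgb(53, 152, 136).
43%: (53 − 22.79 = 30.21→30, 152 − 65.36 = 86.64→87, 136 − 58.48 = 77.52→78) → #1E574E
46%: (53 − 24.38 = 28.62→29, 152 − 69.92 = 82.08→82, 136 − 62.56 = 73.44→73) → #1D5249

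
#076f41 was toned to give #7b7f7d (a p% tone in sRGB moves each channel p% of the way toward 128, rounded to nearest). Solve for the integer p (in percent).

#076f41 is rgb(7, 111, 65); #7b7f7d is rgb(123, 127, 125).
On the R channel (widest range): 123 ≈ 7 + (p/100)(128 − 7), so p ≈ 100×(123 − 7)/(128 − 7) = 11600/121 = 95.87.
p = 96 reproduces all three channels after rounding.

96%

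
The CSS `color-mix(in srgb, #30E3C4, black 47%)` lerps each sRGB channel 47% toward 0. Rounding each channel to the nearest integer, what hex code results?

#30E3C4 is rgb(48, 227, 196).
A 47% shade moves each channel 47% toward 0:
  R: 48 + 0.47×(0−48) = 48 − 22.56 = 25.44 → 25
  G: 227 − 106.69 = 120.31 → 120
  B: 196 + 0.47×(0−196) = 196 − 92.12 = 103.88 → 104
rgb(25, 120, 104) = #197868.

#197868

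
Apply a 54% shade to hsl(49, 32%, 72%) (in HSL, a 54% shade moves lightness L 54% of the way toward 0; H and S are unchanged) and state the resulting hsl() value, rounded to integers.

L moves 54% from 72 toward 0: 72 − 38.88 = 33.12 → 33.
H and S are unchanged.

hsl(49, 32%, 33%)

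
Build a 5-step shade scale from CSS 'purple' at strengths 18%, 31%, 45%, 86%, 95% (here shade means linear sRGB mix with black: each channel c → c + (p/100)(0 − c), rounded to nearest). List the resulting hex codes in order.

#690069, #580058, #460046, #120012, #060006

CSS purple is rgb(128, 0, 128).
18%: (128 − 23.04 = 104.96→105, 0→0, 128 − 23.04 = 104.96→105) → #690069
31%: (128 − 39.68 = 88.32→88, 0→0, 128 − 39.68 = 88.32→88) → #580058
45%: (128 − 57.6 = 70.4→70, 0→0, 128 − 57.6 = 70.4→70) → #460046
86%: (128 − 110.08 = 17.92→18, 0→0, 128 − 110.08 = 17.92→18) → #120012
95%: (128 − 121.6 = 6.4→6, 0→0, 128 − 121.6 = 6.4→6) → #060006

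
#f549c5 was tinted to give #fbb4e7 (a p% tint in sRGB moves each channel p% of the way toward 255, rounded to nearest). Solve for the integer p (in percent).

59%

#f549c5 is rgb(245, 73, 197); #fbb4e7 is rgb(251, 180, 231).
On the G channel (widest range): 180 ≈ 73 + (p/100)(255 − 73), so p ≈ 100×(180 − 73)/(255 − 73) = 10700/182 = 58.79.
p = 59 reproduces all three channels after rounding.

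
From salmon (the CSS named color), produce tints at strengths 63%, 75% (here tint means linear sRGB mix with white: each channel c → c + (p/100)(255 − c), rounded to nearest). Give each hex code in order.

#FDD0CB, #FEDFDC

CSS salmon is rgb(250, 128, 114).
63%: (250 + 3.15 = 253.15→253, 128 + 80.01 = 208.01→208, 114 + 88.83 = 202.83→203) → #FDD0CB
75%: (250 + 3.75 = 253.75→254, 128 + 95.25 = 223.25→223, 114 + 105.75 = 219.75→220) → #FEDFDC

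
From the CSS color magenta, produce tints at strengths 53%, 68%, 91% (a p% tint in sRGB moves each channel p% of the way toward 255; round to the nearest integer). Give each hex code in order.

CSS magenta is rgb(255, 0, 255).
53%: (255→255, 0 + 135.15 = 135.15→135, 255→255) → #ff87ff
68%: (255→255, 0 + 173.4 = 173.4→173, 255→255) → #ffadff
91%: (255→255, 0 + 232.05 = 232.05→232, 255→255) → #ffe8ff

#ff87ff, #ffadff, #ffe8ff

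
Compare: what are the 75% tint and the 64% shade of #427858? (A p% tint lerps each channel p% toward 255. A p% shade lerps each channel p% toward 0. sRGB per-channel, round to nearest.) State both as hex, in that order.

#427858 is rgb(66, 120, 88).
75% tint:
  R: 66 + 0.75×(255−66) = 66 + 141.75 = 207.75 → 208
  G: 120 + 101.25 = 221.25 → 221
  B: 88 + 125.25 = 213.25 → 213
  → #d0ddd5
64% shade:
  R: 66 + 0.64×(0−66) = 66 − 42.24 = 23.76 → 24
  G: 120 + 0.64×(0−120) = 120 − 76.8 = 43.2 → 43
  B: 88 + 0.64×(0−88) = 88 − 56.32 = 31.68 → 32
  → #182b20

#d0ddd5, #182b20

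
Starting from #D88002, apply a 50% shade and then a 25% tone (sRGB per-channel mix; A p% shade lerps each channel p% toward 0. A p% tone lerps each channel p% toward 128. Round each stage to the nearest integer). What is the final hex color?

#D88002 is rgb(216, 128, 2).
A 50% shade moves each channel 50% toward 0:
  R: 216 + 0.5×(0−216) = 216 − 108 = 108 → 108
  G: 128 + 0.5×(0−128) = 128 − 64 = 64 → 64
  B: 2 − 1 = 1 → 1
After the shade: rgb(108, 64, 1) = #6C4001.
A 25% tone moves each channel 25% toward 128:
  R: 108 + 0.25×(128−108) = 108 + 5 = 113 → 113
  G: 64 + 16 = 80 → 80
  B: 1 + 0.25×(128−1) = 1 + 31.75 = 32.75 → 33
rgb(113, 80, 33) = #715021.

#715021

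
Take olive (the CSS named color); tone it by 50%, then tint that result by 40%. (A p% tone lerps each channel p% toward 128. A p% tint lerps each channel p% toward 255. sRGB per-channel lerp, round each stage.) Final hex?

CSS olive is rgb(128, 128, 0).
A 50% tone moves each channel 50% toward 128:
  R: 128 + 0.5×(128−128) = 128 + 0 = 128 → 128
  G: 128 + 0.5×(128−128) = 128 + 0 = 128 → 128
  B: 0 + 0.5×(128−0) = 0 + 64 = 64 → 64
After the tone: rgb(128, 128, 64) = #808040.
A 40% tint moves each channel 40% toward 255:
  R: 128 + 50.8 = 178.8 → 179
  G: 128 + 50.8 = 178.8 → 179
  B: 64 + 0.4×(255−64) = 64 + 76.4 = 140.4 → 140
rgb(179, 179, 140) = #B3B38C.

#B3B38C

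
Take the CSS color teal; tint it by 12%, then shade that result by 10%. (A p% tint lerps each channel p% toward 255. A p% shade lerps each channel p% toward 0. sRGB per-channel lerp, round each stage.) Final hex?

CSS teal is rgb(0, 128, 128).
Lerp each channel 12% toward 255:
  R: 0 + 30.6 = 30.6 → 31
  G: 128 + 0.12×(255−128) = 128 + 15.24 = 143.24 → 143
  B: 128 + 0.12×(255−128) = 128 + 15.24 = 143.24 → 143
After the tint: rgb(31, 143, 143) = #1F8F8F.
Lerp each channel 10% toward 0:
  R: 31 + 0.1×(0−31) = 31 − 3.1 = 27.9 → 28
  G: 143 + 0.1×(0−143) = 143 − 14.3 = 128.7 → 129
  B: 143 + 0.1×(0−143) = 143 − 14.3 = 128.7 → 129
rgb(28, 129, 129) = #1C8181.

#1C8181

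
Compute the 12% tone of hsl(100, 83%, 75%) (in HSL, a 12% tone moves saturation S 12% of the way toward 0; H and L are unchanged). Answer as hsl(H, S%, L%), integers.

hsl(100, 73%, 75%)

S moves 12% from 83 toward 0: 83 − 9.96 = 73.04 → 73.
H and L are unchanged.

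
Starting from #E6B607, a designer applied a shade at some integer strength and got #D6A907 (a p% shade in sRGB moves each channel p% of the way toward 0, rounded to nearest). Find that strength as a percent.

7%

#E6B607 is rgb(230, 182, 7); #D6A907 is rgb(214, 169, 7).
On the R channel (widest range): 214 ≈ 230 + (p/100)(0 − 230), so p ≈ 100×(214 − 230)/(0 − 230) = -1600/-230 = 6.96.
p = 7 reproduces all three channels after rounding.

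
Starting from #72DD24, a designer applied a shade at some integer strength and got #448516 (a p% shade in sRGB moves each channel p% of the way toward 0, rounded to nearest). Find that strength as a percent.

40%

#72DD24 is rgb(114, 221, 36); #448516 is rgb(68, 133, 22).
On the G channel (widest range): 133 ≈ 221 + (p/100)(0 − 221), so p ≈ 100×(133 − 221)/(0 − 221) = -8800/-221 = 39.82.
p = 40 reproduces all three channels after rounding.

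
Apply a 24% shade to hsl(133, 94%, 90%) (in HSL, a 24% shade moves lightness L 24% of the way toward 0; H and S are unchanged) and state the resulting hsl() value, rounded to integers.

L moves 24% from 90 toward 0: 90 − 21.6 = 68.4 → 68.
H and S are unchanged.

hsl(133, 94%, 68%)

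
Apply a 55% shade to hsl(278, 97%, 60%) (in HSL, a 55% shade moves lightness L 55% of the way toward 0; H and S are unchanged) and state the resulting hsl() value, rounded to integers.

L moves 55% from 60 toward 0: 60 − 33 = 27 → 27.
H and S are unchanged.

hsl(278, 97%, 27%)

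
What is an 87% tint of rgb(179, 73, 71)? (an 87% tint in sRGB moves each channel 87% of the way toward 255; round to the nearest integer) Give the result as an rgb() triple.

rgb(245, 231, 231)

An 87% tint moves each channel 87% toward 255:
  R: 179 + 66.12 = 245.12 → 245
  G: 73 + 158.34 = 231.34 → 231
  B: 71 + 0.87×(255−71) = 71 + 160.08 = 231.08 → 231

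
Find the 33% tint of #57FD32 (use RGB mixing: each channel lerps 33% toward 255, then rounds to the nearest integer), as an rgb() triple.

rgb(142, 254, 118)

#57FD32 is rgb(87, 253, 50).
A 33% tint moves each channel 33% toward 255:
  R: 87 + 0.33×(255−87) = 87 + 55.44 = 142.44 → 142
  G: 253 + 0.33×(255−253) = 253 + 0.66 = 253.66 → 254
  B: 50 + 0.33×(255−50) = 50 + 67.65 = 117.65 → 118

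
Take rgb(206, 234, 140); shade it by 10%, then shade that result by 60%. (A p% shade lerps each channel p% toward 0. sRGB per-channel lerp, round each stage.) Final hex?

Per channel, c → c + 0.1(0 − c):
  R: 206 − 20.6 = 185.4 → 185
  G: 234 + 0.1×(0−234) = 234 − 23.4 = 210.6 → 211
  B: 140 + 0.1×(0−140) = 140 − 14 = 126 → 126
After the shade: rgb(185, 211, 126) = #b9d37e.
A 60% shade moves each channel 60% toward 0:
  R: 185 + 0.6×(0−185) = 185 − 111 = 74 → 74
  G: 211 + 0.6×(0−211) = 211 − 126.6 = 84.4 → 84
  B: 126 − 75.6 = 50.4 → 50
rgb(74, 84, 50) = #4a5432.

#4a5432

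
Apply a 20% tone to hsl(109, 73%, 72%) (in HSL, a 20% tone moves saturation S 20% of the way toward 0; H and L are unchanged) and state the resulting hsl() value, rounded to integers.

hsl(109, 58%, 72%)

S moves 20% from 73 toward 0: 73 − 14.6 = 58.4 → 58.
H and L are unchanged.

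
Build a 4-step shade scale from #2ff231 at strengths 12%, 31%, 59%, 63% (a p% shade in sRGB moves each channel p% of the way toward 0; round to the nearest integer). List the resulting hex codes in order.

#29d52b, #20a722, #136314, #115a12

#2ff231 is rgb(47, 242, 49).
12%: (47 − 5.64 = 41.36→41, 242 − 29.04 = 212.96→213, 49 − 5.88 = 43.12→43) → #29d52b
31%: (47 − 14.57 = 32.43→32, 242 − 75.02 = 166.98→167, 49 − 15.19 = 33.81→34) → #20a722
59%: (47 − 27.73 = 19.27→19, 242 − 142.78 = 99.22→99, 49 − 28.91 = 20.09→20) → #136314
63%: (47 − 29.61 = 17.39→17, 242 − 152.46 = 89.54→90, 49 − 30.87 = 18.13→18) → #115a12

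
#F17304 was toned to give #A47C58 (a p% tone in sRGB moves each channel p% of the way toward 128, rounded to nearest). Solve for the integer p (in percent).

#F17304 is rgb(241, 115, 4); #A47C58 is rgb(164, 124, 88).
On the B channel (widest range): 88 ≈ 4 + (p/100)(128 − 4), so p ≈ 100×(88 − 4)/(128 − 4) = 8400/124 = 67.74.
p = 68 reproduces all three channels after rounding.

68%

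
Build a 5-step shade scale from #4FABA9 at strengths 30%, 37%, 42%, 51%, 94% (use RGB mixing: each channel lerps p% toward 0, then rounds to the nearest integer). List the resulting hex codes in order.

#377876, #326C6A, #2E6362, #275453, #050A0A

#4FABA9 is rgb(79, 171, 169).
30%: (79 − 23.7 = 55.3→55, 171 − 51.3 = 119.7→120, 169 − 50.7 = 118.3→118) → #377876
37%: (79 − 29.23 = 49.77→50, 171 − 63.27 = 107.73→108, 169 − 62.53 = 106.47→106) → #326C6A
42%: (79 − 33.18 = 45.82→46, 171 − 71.82 = 99.18→99, 169 − 70.98 = 98.02→98) → #2E6362
51%: (79 − 40.29 = 38.71→39, 171 − 87.21 = 83.79→84, 169 − 86.19 = 82.81→83) → #275453
94%: (79 − 74.26 = 4.74→5, 171 − 160.74 = 10.26→10, 169 − 158.86 = 10.14→10) → #050A0A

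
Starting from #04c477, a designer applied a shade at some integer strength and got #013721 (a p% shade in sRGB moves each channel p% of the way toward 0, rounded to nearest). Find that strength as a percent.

72%

#04c477 is rgb(4, 196, 119); #013721 is rgb(1, 55, 33).
On the G channel (widest range): 55 ≈ 196 + (p/100)(0 − 196), so p ≈ 100×(55 − 196)/(0 − 196) = -14100/-196 = 71.94.
p = 72 reproduces all three channels after rounding.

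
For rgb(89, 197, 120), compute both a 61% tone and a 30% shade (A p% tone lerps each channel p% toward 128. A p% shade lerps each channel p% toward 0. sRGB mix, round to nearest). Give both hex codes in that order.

61% tone:
  R: 89 + 23.79 = 112.79 → 113
  G: 197 + 0.61×(128−197) = 197 − 42.09 = 154.91 → 155
  B: 120 + 4.88 = 124.88 → 125
  → #719B7D
30% shade:
  R: 89 + 0.3×(0−89) = 89 − 26.7 = 62.3 → 62
  G: 197 + 0.3×(0−197) = 197 − 59.1 = 137.9 → 138
  B: 120 + 0.3×(0−120) = 120 − 36 = 84 → 84
  → #3E8A54

#719B7D, #3E8A54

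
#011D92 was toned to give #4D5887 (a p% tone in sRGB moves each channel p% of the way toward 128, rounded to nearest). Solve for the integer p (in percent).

60%

#011D92 is rgb(1, 29, 146); #4D5887 is rgb(77, 88, 135).
On the R channel (widest range): 77 ≈ 1 + (p/100)(128 − 1), so p ≈ 100×(77 − 1)/(128 − 1) = 7600/127 = 59.84.
p = 60 reproduces all three channels after rounding.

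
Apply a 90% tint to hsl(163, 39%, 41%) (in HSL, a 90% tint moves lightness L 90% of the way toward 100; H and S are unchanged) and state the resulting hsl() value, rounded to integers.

L moves 90% from 41 toward 100: 41 + 53.1 = 94.1 → 94.
H and S are unchanged.

hsl(163, 39%, 94%)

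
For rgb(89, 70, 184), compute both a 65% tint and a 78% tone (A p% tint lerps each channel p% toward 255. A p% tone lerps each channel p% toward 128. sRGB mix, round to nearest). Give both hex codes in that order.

#c5bee6, #77738c

65% tint:
  R: 89 + 107.9 = 196.9 → 197
  G: 70 + 120.25 = 190.25 → 190
  B: 184 + 46.15 = 230.15 → 230
  → #c5bee6
78% tone:
  R: 89 + 30.42 = 119.42 → 119
  G: 70 + 0.78×(128−70) = 70 + 45.24 = 115.24 → 115
  B: 184 + 0.78×(128−184) = 184 − 43.68 = 140.32 → 140
  → #77738c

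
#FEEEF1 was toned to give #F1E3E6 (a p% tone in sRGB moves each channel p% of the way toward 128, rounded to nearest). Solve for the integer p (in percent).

10%

#FEEEF1 is rgb(254, 238, 241); #F1E3E6 is rgb(241, 227, 230).
On the R channel (widest range): 241 ≈ 254 + (p/100)(128 − 254), so p ≈ 100×(241 − 254)/(128 − 254) = -1300/-126 = 10.32.
p = 10 reproduces all three channels after rounding.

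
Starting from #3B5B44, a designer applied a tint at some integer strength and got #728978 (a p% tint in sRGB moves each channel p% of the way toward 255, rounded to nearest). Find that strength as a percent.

28%

#3B5B44 is rgb(59, 91, 68); #728978 is rgb(114, 137, 120).
On the R channel (widest range): 114 ≈ 59 + (p/100)(255 − 59), so p ≈ 100×(114 − 59)/(255 − 59) = 5500/196 = 28.06.
p = 28 reproduces all three channels after rounding.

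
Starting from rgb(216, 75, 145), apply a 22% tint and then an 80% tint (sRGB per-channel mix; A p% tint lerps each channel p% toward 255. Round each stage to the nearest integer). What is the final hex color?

#f9e3ee

A 22% tint moves each channel 22% toward 255:
  R: 216 + 8.58 = 224.58 → 225
  G: 75 + 0.22×(255−75) = 75 + 39.6 = 114.6 → 115
  B: 145 + 24.2 = 169.2 → 169
After the tint: rgb(225, 115, 169) = #e173a9.
Lerp each channel 80% toward 255:
  R: 225 + 0.8×(255−225) = 225 + 24 = 249 → 249
  G: 115 + 0.8×(255−115) = 115 + 112 = 227 → 227
  B: 169 + 0.8×(255−169) = 169 + 68.8 = 237.8 → 238
rgb(249, 227, 238) = #f9e3ee.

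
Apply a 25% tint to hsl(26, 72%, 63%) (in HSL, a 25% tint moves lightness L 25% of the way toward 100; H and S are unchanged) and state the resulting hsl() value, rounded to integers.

hsl(26, 72%, 72%)

L moves 25% from 63 toward 100: 63 + 9.25 = 72.25 → 72.
H and S are unchanged.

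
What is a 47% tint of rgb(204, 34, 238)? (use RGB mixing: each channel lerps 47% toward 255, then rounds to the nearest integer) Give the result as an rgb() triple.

rgb(228, 138, 246)

A 47% tint moves each channel 47% toward 255:
  R: 204 + 0.47×(255−204) = 204 + 23.97 = 227.97 → 228
  G: 34 + 0.47×(255−34) = 34 + 103.87 = 137.87 → 138
  B: 238 + 0.47×(255−238) = 238 + 7.99 = 245.99 → 246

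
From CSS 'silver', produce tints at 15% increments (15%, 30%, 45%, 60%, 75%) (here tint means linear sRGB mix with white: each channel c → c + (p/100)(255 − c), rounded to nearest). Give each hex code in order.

CSS silver is rgb(192, 192, 192).
15%: (192 + 9.45 = 201.45→201, 192 + 9.45 = 201.45→201, 192 + 9.45 = 201.45→201) → #C9C9C9
30%: (192 + 18.9 = 210.9→211, 192 + 18.9 = 210.9→211, 192 + 18.9 = 210.9→211) → #D3D3D3
45%: (192 + 28.35 = 220.35→220, 192 + 28.35 = 220.35→220, 192 + 28.35 = 220.35→220) → #DCDCDC
60%: (192 + 37.8 = 229.8→230, 192 + 37.8 = 229.8→230, 192 + 37.8 = 229.8→230) → #E6E6E6
75%: (192 + 47.25 = 239.25→239, 192 + 47.25 = 239.25→239, 192 + 47.25 = 239.25→239) → #EFEFEF

#C9C9C9, #D3D3D3, #DCDCDC, #E6E6E6, #EFEFEF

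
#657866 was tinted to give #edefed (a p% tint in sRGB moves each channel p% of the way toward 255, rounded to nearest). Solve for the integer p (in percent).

88%

#657866 is rgb(101, 120, 102); #edefed is rgb(237, 239, 237).
On the R channel (widest range): 237 ≈ 101 + (p/100)(255 − 101), so p ≈ 100×(237 − 101)/(255 − 101) = 13600/154 = 88.31.
p = 88 reproduces all three channels after rounding.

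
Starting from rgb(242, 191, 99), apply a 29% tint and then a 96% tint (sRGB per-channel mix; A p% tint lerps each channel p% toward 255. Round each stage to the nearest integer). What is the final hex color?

A 29% tint moves each channel 29% toward 255:
  R: 242 + 0.29×(255−242) = 242 + 3.77 = 245.77 → 246
  G: 191 + 18.56 = 209.56 → 210
  B: 99 + 0.29×(255−99) = 99 + 45.24 = 144.24 → 144
After the tint: rgb(246, 210, 144) = #F6D290.
A 96% tint moves each channel 96% toward 255:
  R: 246 + 8.64 = 254.64 → 255
  G: 210 + 0.96×(255−210) = 210 + 43.2 = 253.2 → 253
  B: 144 + 106.56 = 250.56 → 251
rgb(255, 253, 251) = #FFFDFB.

#FFFDFB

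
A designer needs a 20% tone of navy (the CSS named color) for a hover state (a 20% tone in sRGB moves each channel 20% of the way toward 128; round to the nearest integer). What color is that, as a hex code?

#1A1A80

CSS navy is rgb(0, 0, 128).
Per channel, c → c + 0.2(128 − c):
  R: 0 + 25.6 = 25.6 → 26
  G: 0 + 0.2×(128−0) = 0 + 25.6 = 25.6 → 26
  B: 128 + 0.2×(128−128) = 128 + 0 = 128 → 128
rgb(26, 26, 128) = #1A1A80.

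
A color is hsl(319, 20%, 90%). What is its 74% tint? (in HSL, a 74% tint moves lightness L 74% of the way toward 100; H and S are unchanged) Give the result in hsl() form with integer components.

L moves 74% from 90 toward 100: 90 + 7.4 = 97.4 → 97.
H and S are unchanged.

hsl(319, 20%, 97%)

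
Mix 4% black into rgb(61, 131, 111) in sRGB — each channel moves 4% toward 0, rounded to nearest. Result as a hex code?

Lerp each channel 4% toward 0:
  R: 61 + 0.04×(0−61) = 61 − 2.44 = 58.56 → 59
  G: 131 + 0.04×(0−131) = 131 − 5.24 = 125.76 → 126
  B: 111 + 0.04×(0−111) = 111 − 4.44 = 106.56 → 107
rgb(59, 126, 107) = #3b7e6b.

#3b7e6b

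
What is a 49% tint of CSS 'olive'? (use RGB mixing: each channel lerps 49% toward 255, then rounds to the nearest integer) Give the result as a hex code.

#BEBE7D

CSS olive is rgb(128, 128, 0).
Lerp each channel 49% toward 255:
  R: 128 + 0.49×(255−128) = 128 + 62.23 = 190.23 → 190
  G: 128 + 62.23 = 190.23 → 190
  B: 0 + 124.95 = 124.95 → 125
rgb(190, 190, 125) = #BEBE7D.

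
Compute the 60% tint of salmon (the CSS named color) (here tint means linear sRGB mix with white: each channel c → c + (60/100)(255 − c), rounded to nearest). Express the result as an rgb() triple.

rgb(253, 204, 199)

CSS salmon is rgb(250, 128, 114).
A 60% tint moves each channel 60% toward 255:
  R: 250 + 3 = 253 → 253
  G: 128 + 0.6×(255−128) = 128 + 76.2 = 204.2 → 204
  B: 114 + 84.6 = 198.6 → 199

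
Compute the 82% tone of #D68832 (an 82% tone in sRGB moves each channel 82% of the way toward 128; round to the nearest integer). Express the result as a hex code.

#8F8172

#D68832 is rgb(214, 136, 50).
Lerp each channel 82% toward 128:
  R: 214 + 0.82×(128−214) = 214 − 70.52 = 143.48 → 143
  G: 136 − 6.56 = 129.44 → 129
  B: 50 + 63.96 = 113.96 → 114
rgb(143, 129, 114) = #8F8172.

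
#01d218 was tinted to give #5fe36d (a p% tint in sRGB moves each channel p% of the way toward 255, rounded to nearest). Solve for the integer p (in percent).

#01d218 is rgb(1, 210, 24); #5fe36d is rgb(95, 227, 109).
On the R channel (widest range): 95 ≈ 1 + (p/100)(255 − 1), so p ≈ 100×(95 − 1)/(255 − 1) = 9400/254 = 37.01.
p = 37 reproduces all three channels after rounding.

37%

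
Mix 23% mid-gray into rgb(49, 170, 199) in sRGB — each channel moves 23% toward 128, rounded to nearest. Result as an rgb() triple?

Lerp each channel 23% toward 128:
  R: 49 + 18.17 = 67.17 → 67
  G: 170 − 9.66 = 160.34 → 160
  B: 199 + 0.23×(128−199) = 199 − 16.33 = 182.67 → 183

rgb(67, 160, 183)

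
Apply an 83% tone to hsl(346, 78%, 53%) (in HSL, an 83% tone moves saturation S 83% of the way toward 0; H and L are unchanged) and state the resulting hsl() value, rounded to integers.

S moves 83% from 78 toward 0: 78 − 64.74 = 13.26 → 13.
H and L are unchanged.

hsl(346, 13%, 53%)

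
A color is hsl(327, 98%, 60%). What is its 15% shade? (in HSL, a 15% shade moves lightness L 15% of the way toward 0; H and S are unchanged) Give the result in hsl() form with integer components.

L moves 15% from 60 toward 0: 60 − 9 = 51 → 51.
H and S are unchanged.

hsl(327, 98%, 51%)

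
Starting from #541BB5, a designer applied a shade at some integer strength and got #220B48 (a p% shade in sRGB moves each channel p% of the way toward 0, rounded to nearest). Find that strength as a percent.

#541BB5 is rgb(84, 27, 181); #220B48 is rgb(34, 11, 72).
On the B channel (widest range): 72 ≈ 181 + (p/100)(0 − 181), so p ≈ 100×(72 − 181)/(0 − 181) = -10900/-181 = 60.22.
p = 60 reproduces all three channels after rounding.

60%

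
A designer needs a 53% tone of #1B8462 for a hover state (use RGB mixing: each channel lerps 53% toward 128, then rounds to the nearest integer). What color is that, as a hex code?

#518272

#1B8462 is rgb(27, 132, 98).
Lerp each channel 53% toward 128:
  R: 27 + 0.53×(128−27) = 27 + 53.53 = 80.53 → 81
  G: 132 + 0.53×(128−132) = 132 − 2.12 = 129.88 → 130
  B: 98 + 15.9 = 113.9 → 114
rgb(81, 130, 114) = #518272.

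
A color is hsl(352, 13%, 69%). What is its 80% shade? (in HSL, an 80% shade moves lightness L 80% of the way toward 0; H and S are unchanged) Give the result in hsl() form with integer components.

hsl(352, 13%, 14%)

L moves 80% from 69 toward 0: 69 − 55.2 = 13.8 → 14.
H and S are unchanged.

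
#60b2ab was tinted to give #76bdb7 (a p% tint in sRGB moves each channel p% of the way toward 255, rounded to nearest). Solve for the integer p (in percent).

#60b2ab is rgb(96, 178, 171); #76bdb7 is rgb(118, 189, 183).
On the R channel (widest range): 118 ≈ 96 + (p/100)(255 − 96), so p ≈ 100×(118 − 96)/(255 − 96) = 2200/159 = 13.84.
p = 14 reproduces all three channels after rounding.

14%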